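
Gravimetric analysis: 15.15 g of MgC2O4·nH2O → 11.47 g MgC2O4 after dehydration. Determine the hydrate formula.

MgC2O4·2H2O

Mass of water lost = 15.15 − 11.47 = 3.68 g → 3.68 / 18.02 = 0.2042 mol H2O
Molar mass of MgC2O4 = 112.33 g/mol → mol MgC2O4 = 11.47 / 112.33 = 0.1021
n = 0.2042 / 0.1021 = 2.00 ≈ 2 → MgC2O4·2H2O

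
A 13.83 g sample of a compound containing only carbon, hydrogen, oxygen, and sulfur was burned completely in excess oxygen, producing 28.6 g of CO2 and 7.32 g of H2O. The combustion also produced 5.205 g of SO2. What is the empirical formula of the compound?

mol C = 28.6 / 44.01 = 0.6499; mass C = 0.6499 × 12.01 = 7.805 g
mol H = 2 × (7.32 / 18.02) = 0.8124; mass H = 0.8124 × 1.008 = 0.8189 g
mol S = 5.205 / 64.07 = 0.08124; mass S = 2.605 g
mass O = 13.83 − (11.23) = 2.601 g → mol O = 0.1626
Smallest is S at 0.08124 mol; normalising gives C 7.999, H 10.000, O 2.001, S 1.000
Ratio ≈ 8:10:2:1, so the empirical formula is C8H10O2S

C8H10O2S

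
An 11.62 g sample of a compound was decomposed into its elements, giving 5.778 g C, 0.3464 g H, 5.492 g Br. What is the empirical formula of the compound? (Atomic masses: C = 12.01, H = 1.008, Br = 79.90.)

C7H5Br

C: 5.778 g ÷ 12.01 g/mol = 0.4811 mol
H: 0.3464 g ÷ 1.008 g/mol = 0.3437 mol
Br: 5.492 g ÷ 79.90 g/mol = 0.06874 mol
Divide by the smallest (0.06874 mol Br): C 6.999, H 5.000, Br 1.000
→ C7H5Br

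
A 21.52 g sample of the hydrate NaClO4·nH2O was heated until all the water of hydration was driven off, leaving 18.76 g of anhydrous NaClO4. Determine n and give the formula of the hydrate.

Mass of water lost = 21.52 − 18.76 = 2.76 g → 2.76 / 18.02 = 0.1532 mol H2O
Molar mass of NaClO4 = 122.44 g/mol → mol NaClO4 = 18.76 / 122.44 = 0.1532
n = 0.1532 / 0.1532 = 1.00 ≈ 1 → NaClO4·H2O

NaClO4·H2O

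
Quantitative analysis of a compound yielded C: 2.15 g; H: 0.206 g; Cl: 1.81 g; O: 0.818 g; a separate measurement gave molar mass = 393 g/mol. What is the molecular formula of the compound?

n(C) = 2.15/12.01 = 0.179, n(H) = 0.206/1.008 = 0.2044, n(Cl) = 1.81/35.45 = 0.05106, n(O) = 0.818/16.00 = 0.05112
Ratios (÷ 0.05106): C 3.506, H 4.003, Cl 1.000, O 1.001
×2: C 7.01, H 8.01, Cl 2.00, O 2.00 → C7H8Cl2O2
Empirical-formula mass = 195.03 g/mol
n = 393 / 195.03 = 2.02 ≈ 2
Molecular formula = (C7H8Cl2O2)×2 = C14H16Cl4O4

C14H16Cl4O4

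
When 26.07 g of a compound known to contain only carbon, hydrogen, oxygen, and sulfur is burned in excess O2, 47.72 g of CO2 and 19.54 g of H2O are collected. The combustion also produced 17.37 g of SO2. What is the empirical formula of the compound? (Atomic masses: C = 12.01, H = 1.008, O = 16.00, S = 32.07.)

C8H16OS2

mol C = 47.72 / 44.01 = 1.084; mass C = 1.084 × 12.01 = 13.02 g
mol H = 2 × (19.54 / 18.02) = 2.169; mass H = 2.169 × 1.008 = 2.186 g
mol S = 17.37 / 64.07 = 0.2711; mass S = 8.694 g
mass O = 26.07 − (23.90) = 2.167 g → mol O = 0.1354
Ratios (÷ 0.1354): C 8.006, H 16.012, O 1.000, S 2.002
→ C8H16OS2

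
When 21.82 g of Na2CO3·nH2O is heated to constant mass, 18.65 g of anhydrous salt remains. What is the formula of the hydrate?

Na2CO3·H2O

Mass of water lost = 21.82 − 18.65 = 3.17 g → 3.17 / 18.02 = 0.1759 mol H2O
Molar mass of Na2CO3 = 105.99 g/mol → mol Na2CO3 = 18.65 / 105.99 = 0.176
n = 0.1759 / 0.176 = 1.00 ≈ 1 → Na2CO3·H2O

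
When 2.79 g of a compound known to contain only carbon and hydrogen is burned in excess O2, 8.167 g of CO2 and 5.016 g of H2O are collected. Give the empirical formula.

CH3

mol C = 8.167 / 44.01 = 0.1856; mass C = 0.1856 × 12.01 = 2.229 g
mol H = 2 × (5.016 / 18.02) = 0.5567; mass H = 0.5567 × 1.008 = 0.5612 g
Divide by the smallest (0.1856 mol C): C 1.000, H 3.000
Ratio ≈ 1:3, so the empirical formula is CH3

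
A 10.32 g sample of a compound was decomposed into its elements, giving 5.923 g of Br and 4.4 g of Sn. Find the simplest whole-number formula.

n(Br) = 5.923/79.90 = 0.07413, n(Sn) = 4.4/118.71 = 0.03707
Smallest is Sn at 0.03707 mol; normalising gives Br 2.000, Sn 1.000
→ Br2Sn

Br2Sn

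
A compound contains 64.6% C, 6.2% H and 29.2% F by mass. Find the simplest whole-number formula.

Assume 100 g: 64.6 g C, 6.2 g H, 29.2 g F.
Moles — C: 64.6 / 12.01 = 5.379 mol; H: 6.2 / 1.008 = 6.151 mol; F: 29.2 / 19.00 = 1.537 mol
Ratios (÷ 1.537): C 3.500, H 4.002, F 1.000
×2: C 7.00, H 8.00, F 2.00 → C7H8F2

C7H8F2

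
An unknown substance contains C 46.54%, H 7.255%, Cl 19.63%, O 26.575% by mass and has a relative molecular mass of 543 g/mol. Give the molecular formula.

Assume 100 g: 46.54 g C, 7.255 g H, 19.63 g Cl, 26.575 g O.
n(C) = 46.54/12.01 = 3.875, n(H) = 7.255/1.008 = 7.197, n(Cl) = 19.63/35.45 = 0.5537, n(O) = 26.575/16.00 = 1.661
Divide by the smallest (0.5537 mol Cl): C 6.998, H 12.998, Cl 1.000, O 3.000
≈ 7:13:1:3 → C7H13ClO3
Empirical-formula mass = 180.62 g/mol
n = 543 / 180.62 = 3.01 ≈ 3
Molecular formula = (C7H13ClO3)×3 = C21H39Cl3O9

C21H39Cl3O9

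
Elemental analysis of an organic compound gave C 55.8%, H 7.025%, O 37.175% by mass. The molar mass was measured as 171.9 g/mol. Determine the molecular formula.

C8H12O4

Assume 100 g: 55.8 g C, 7.025 g H, 37.175 g O.
Moles — C: 55.8 / 12.01 = 4.646 mol; H: 7.025 / 1.008 = 6.969 mol; O: 37.175 / 16.00 = 2.323 mol
Ratios (÷ 2.323): C 2.000, H 3.000, O 1.000
Ratio ≈ 2:3:1, so the empirical formula is C2H3O
Empirical-formula mass = 43.04 g/mol
n = 171.9 / 43.04 = 3.99 ≈ 4
Molecular formula = (C2H3O)×4 = C8H12O4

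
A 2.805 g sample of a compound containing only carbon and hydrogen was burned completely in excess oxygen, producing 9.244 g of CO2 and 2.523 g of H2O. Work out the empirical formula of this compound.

C3H4

mol C = 9.244 / 44.01 = 0.2100; mass C = 0.2100 × 12.01 = 2.523 g
mol H = 2 × (2.523 / 18.02) = 0.2800; mass H = 0.2800 × 1.008 = 0.2823 g
Smallest is C at 0.21 mol; normalising gives C 1.000, H 1.333
Multiply by 3: C 3.00, H 4.00 → C3H4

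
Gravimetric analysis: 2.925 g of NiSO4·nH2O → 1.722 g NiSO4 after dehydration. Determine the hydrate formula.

NiSO4·6H2O

Mass of water lost = 2.925 − 1.722 = 1.203 g → 1.203 / 18.02 = 0.06676 mol H2O
Molar mass of NiSO4 = 154.76 g/mol → mol NiSO4 = 1.722 / 154.76 = 0.01113
n = 0.06676 / 0.01113 = 6.00 ≈ 6 → NiSO4·6H2O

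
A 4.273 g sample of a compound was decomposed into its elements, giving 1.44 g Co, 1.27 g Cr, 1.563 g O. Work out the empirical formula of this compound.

CoCrO4

n(Co) = 1.44/58.93 = 0.02444, n(Cr) = 1.27/52.00 = 0.02442, n(O) = 1.563/16.00 = 0.09769
Divide by the smallest (0.02442 mol Cr): Co 1.001, Cr 1.000, O 4.000
→ CoCrO4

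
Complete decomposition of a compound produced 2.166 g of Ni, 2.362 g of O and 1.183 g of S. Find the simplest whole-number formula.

Ni: 2.166 g ÷ 58.69 g/mol = 0.03691 mol
O: 2.362 g ÷ 16.00 g/mol = 0.1476 mol
S: 1.183 g ÷ 32.07 g/mol = 0.03689 mol
Smallest is S at 0.03689 mol; normalising gives Ni 1.000, O 4.002, S 1.000
Ratio ≈ 1:4:1, so the empirical formula is NiO4S

NiO4S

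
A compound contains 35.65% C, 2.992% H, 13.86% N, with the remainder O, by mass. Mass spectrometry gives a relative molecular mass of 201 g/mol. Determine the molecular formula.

Assume 100 g: 35.65 g C, 2.992 g H, 13.86 g N, 47.498 g O.
Moles — C: 35.65 / 12.01 = 2.968 mol; H: 2.992 / 1.008 = 2.968 mol; N: 13.86 / 14.01 = 0.9893 mol; O: 47.498 / 16.00 = 2.969 mol
Ratios (÷ 0.9893): C 3.000, H 3.000, N 1.000, O 3.001
≈ 3:3:1:3 → C3H3NO3
Empirical-formula mass = 101.06 g/mol
n = 201 / 101.06 = 1.99 ≈ 2
Molecular formula = (C3H3NO3)×2 = C6H6N2O6

C6H6N2O6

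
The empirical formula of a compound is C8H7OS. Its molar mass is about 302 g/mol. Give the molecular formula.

C16H14O2S2

Empirical-formula mass = 151.21 g/mol
n = 302 / 151.21 = 2.00 ≈ 2
Molecular formula = (C8H7OS)2 = C16H14O2S2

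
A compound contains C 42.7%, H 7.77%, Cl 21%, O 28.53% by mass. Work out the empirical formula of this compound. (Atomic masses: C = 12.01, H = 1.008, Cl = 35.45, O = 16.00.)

C6H13ClO3

Assume 100 g: 42.7 g C, 7.77 g H, 21 g Cl, 28.53 g O.
C: 42.7 g ÷ 12.01 g/mol = 3.555 mol
H: 7.77 g ÷ 1.008 g/mol = 7.708 mol
Cl: 21 g ÷ 35.45 g/mol = 0.5924 mol
O: 28.53 g ÷ 16.00 g/mol = 1.783 mol
Ratios (÷ 0.5924): C 6.002, H 13.012, Cl 1.000, O 3.010
→ C6H13ClO3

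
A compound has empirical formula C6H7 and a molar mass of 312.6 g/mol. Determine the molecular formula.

C24H28

Empirical-formula mass = 79.12 g/mol
n = 312.6 / 79.12 = 3.95 ≈ 4
Molecular formula = (C6H7)4 = C24H28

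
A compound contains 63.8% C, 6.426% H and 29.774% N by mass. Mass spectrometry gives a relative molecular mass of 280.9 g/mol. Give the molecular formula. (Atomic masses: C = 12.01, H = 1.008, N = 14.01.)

C15H18N6

Assume 100 g: 63.8 g C, 6.426 g H, 29.774 g N.
Moles — C: 63.8 / 12.01 = 5.312 mol; H: 6.426 / 1.008 = 6.375 mol; N: 29.774 / 14.01 = 2.125 mol
Smallest is N at 2.125 mol; normalising gives C 2.500, H 3.000, N 1.000
×2: C 5.00, H 6.00, N 2.00 → C5H6N2
Empirical-formula mass = 94.12 g/mol
n = 280.9 / 94.12 = 2.98 ≈ 3
Molecular formula = (C5H6N2)×3 = C15H18N6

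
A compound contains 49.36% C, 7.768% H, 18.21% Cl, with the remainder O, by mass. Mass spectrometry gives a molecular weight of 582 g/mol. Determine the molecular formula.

C24H45Cl3O9

Assume 100 g: 49.36 g C, 7.768 g H, 18.21 g Cl, 24.662 g O.
Moles — C: 49.36 / 12.01 = 4.11 mol; H: 7.768 / 1.008 = 7.706 mol; Cl: 18.21 / 35.45 = 0.5137 mol; O: 24.662 / 16.00 = 1.541 mol
Divide by the smallest (0.5137 mol Cl): C 8.001, H 15.002, Cl 1.000, O 3.001
≈ 8:15:1:3 → C8H15ClO3
Empirical-formula mass = 194.65 g/mol
n = 582 / 194.65 = 2.99 ≈ 3
Molecular formula = (C8H15ClO3)×3 = C24H45Cl3O9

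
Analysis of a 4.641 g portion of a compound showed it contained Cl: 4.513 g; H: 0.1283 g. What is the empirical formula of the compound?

ClH

Cl: 4.513 g ÷ 35.45 g/mol = 0.1273 mol
H: 0.1283 g ÷ 1.008 g/mol = 0.1273 mol
Divide by the smallest (0.1273 mol H): Cl 1.000, H 1.000
→ ClH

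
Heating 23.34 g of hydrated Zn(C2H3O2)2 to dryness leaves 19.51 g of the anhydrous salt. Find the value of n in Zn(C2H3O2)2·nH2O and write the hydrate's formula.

Zn(C2H3O2)2·2H2O

Mass of water lost = 23.34 − 19.51 = 3.83 g → 3.83 / 18.02 = 0.2125 mol H2O
Molar mass of Zn(C2H3O2)2 = 183.47 g/mol → mol Zn(C2H3O2)2 = 19.51 / 183.47 = 0.1063
n = 0.2125 / 0.1063 = 2.00 ≈ 2 → Zn(C2H3O2)2·2H2O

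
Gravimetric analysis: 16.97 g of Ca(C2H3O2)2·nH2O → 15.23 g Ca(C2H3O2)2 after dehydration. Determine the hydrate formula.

Mass of water lost = 16.97 − 15.23 = 1.74 g → 1.74 / 18.02 = 0.09656 mol H2O
Molar mass of Ca(C2H3O2)2 = 158.17 g/mol → mol Ca(C2H3O2)2 = 15.23 / 158.17 = 0.09629
n = 0.09656 / 0.09629 = 1.00 ≈ 1 → Ca(C2H3O2)2·H2O

Ca(C2H3O2)2·H2O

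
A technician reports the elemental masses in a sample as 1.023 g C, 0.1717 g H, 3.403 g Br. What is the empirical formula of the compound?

C2H4Br

Moles — C: 1.023 / 12.01 = 0.08518 mol; H: 0.1717 / 1.008 = 0.1703 mol; Br: 3.403 / 79.90 = 0.04259 mol
Smallest is Br at 0.04259 mol; normalising gives C 2.000, H 3.999, Br 1.000
≈ 2:4:1 → C2H4Br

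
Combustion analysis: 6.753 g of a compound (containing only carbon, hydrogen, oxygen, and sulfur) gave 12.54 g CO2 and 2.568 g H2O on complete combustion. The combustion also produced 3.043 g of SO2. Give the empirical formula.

C6H6O2S

mol C = 12.54 / 44.01 = 0.2849; mass C = 0.2849 × 12.01 = 3.422 g
mol H = 2 × (2.568 / 18.02) = 0.2850; mass H = 0.2850 × 1.008 = 0.2873 g
mol S = 3.043 / 64.07 = 0.04749; mass S = 1.523 g
mass O = 6.753 − (5.233) = 1.520 g → mol O = 0.09503
Ratios (÷ 0.04749): C 5.999, H 6.001, O 2.001, S 1.000
Ratio ≈ 6:6:2:1, so the empirical formula is C6H6O2S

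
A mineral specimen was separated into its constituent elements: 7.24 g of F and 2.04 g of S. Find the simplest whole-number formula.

F6S

F: 7.24 g ÷ 19.00 g/mol = 0.3811 mol
S: 2.04 g ÷ 32.07 g/mol = 0.06361 mol
Smallest is S at 0.06361 mol; normalising gives F 5.990, S 1.000
→ F6S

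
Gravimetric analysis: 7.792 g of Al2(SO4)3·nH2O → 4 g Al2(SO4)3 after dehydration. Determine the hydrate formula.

Al2(SO4)3·18H2O

Mass of water lost = 7.792 − 4 = 3.792 g → 3.792 / 18.02 = 0.2104 mol H2O
Molar mass of Al2(SO4)3 = 342.17 g/mol → mol Al2(SO4)3 = 4 / 342.17 = 0.01169
n = 0.2104 / 0.01169 = 18.00 ≈ 18 → Al2(SO4)3·18H2O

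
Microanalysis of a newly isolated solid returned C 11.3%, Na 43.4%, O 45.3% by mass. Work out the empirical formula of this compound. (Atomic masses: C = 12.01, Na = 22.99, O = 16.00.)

Assume 100 g: 11.3 g C, 43.4 g Na, 45.3 g O.
n(C) = 11.3/12.01 = 0.9409, n(Na) = 43.4/22.99 = 1.888, n(O) = 45.3/16.00 = 2.831
Divide by the smallest (0.9409 mol C): C 1.000, Na 2.006, O 3.009
≈ 1:2:3 → CNa2O3

CNa2O3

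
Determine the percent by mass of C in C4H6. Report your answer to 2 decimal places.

Molar mass = 4(12.01) + 6(1.008) = 54.088 g/mol
Mass of C per mole = 4 × 12.01 = 48.040 g
% C = 48.040 / 54.088 × 100 = 88.82%

88.82%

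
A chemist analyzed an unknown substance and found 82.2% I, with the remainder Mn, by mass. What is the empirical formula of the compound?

Assume 100 g: 82.2 g I, 17.8 g Mn.
Moles — I: 82.2 / 126.90 = 0.6478 mol; Mn: 17.8 / 54.94 = 0.324 mol
Divide by the smallest (0.324 mol Mn): I 1.999, Mn 1.000
→ I2Mn

I2Mn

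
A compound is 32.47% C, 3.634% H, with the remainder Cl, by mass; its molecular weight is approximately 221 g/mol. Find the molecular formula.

Assume 100 g: 32.47 g C, 3.634 g H, 63.896 g Cl.
Moles — C: 32.47 / 12.01 = 2.704 mol; H: 3.634 / 1.008 = 3.605 mol; Cl: 63.896 / 35.45 = 1.802 mol
Ratios (÷ 1.802): C 1.500, H 2.000, Cl 1.000
Multiply by 2: C 3.00, H 4.00, Cl 2.00 → C3H4Cl2
Empirical-formula mass = 110.96 g/mol
n = 221 / 110.96 = 1.99 ≈ 2
Molecular formula = (C3H4Cl2)×2 = C6H8Cl4

C6H8Cl4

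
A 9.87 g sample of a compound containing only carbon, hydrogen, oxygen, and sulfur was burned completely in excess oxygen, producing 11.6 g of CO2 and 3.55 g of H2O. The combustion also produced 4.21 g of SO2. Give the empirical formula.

mol C = 11.6 / 44.01 = 0.2636; mass C = 0.2636 × 12.01 = 3.166 g
mol H = 2 × (3.55 / 18.02) = 0.3940; mass H = 0.3940 × 1.008 = 0.3972 g
mol S = 4.21 / 64.07 = 0.06571; mass S = 2.107 g
mass O = 9.87 − (5.670) = 4.200 g → mol O = 0.2625
Ratios (÷ 0.06571): C 4.011, H 5.996, O 3.995, S 1.000
→ C4H6O4S

C4H6O4S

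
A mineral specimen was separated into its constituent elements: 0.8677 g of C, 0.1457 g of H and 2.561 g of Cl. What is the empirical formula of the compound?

CH2Cl

Moles — C: 0.8677 / 12.01 = 0.07225 mol; H: 0.1457 / 1.008 = 0.1445 mol; Cl: 2.561 / 35.45 = 0.07224 mol
Divide by the smallest (0.07224 mol Cl): C 1.000, H 2.001, Cl 1.000
Ratio ≈ 1:2:1, so the empirical formula is CH2Cl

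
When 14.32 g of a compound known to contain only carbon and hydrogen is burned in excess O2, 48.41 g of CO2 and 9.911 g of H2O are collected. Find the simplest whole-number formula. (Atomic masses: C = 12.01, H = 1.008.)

CH

mol C = 48.41 / 44.01 = 1.100; mass C = 1.100 × 12.01 = 13.21 g
mol H = 2 × (9.911 / 18.02) = 1.100; mass H = 1.100 × 1.008 = 1.109 g
Ratios (÷ 1.1): C 1.000, H 1.000
≈ 1:1 → CH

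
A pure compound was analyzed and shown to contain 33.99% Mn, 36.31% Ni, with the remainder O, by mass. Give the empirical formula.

MnNiO3

Assume 100 g: 33.99 g Mn, 36.31 g Ni, 29.7 g O.
Moles — Mn: 33.99 / 54.94 = 0.6187 mol; Ni: 36.31 / 58.69 = 0.6187 mol; O: 29.7 / 16.00 = 1.856 mol
Ratios (÷ 0.6187): Mn 1.000, Ni 1.000, O 3.000
≈ 1:1:3 → MnNiO3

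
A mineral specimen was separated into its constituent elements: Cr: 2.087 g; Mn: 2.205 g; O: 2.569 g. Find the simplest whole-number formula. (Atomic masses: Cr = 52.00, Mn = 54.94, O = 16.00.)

CrMnO4

Moles — Cr: 2.087 / 52.00 = 0.04013 mol; Mn: 2.205 / 54.94 = 0.04013 mol; O: 2.569 / 16.00 = 0.1606 mol
Ratios (÷ 0.04013): Cr 1.000, Mn 1.000, O 4.001
→ CrMnO4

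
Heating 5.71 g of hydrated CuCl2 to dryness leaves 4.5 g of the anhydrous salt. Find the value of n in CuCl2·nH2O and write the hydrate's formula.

CuCl2·2H2O

Mass of water lost = 5.71 − 4.5 = 1.21 g → 1.21 / 18.02 = 0.06715 mol H2O
Molar mass of CuCl2 = 134.45 g/mol → mol CuCl2 = 4.5 / 134.45 = 0.03347
n = 0.06715 / 0.03347 = 2.01 ≈ 2 → CuCl2·2H2O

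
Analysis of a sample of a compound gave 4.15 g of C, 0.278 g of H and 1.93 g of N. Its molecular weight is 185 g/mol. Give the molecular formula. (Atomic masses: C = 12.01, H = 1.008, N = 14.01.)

C10H8N4

Moles — C: 4.15 / 12.01 = 0.3455 mol; H: 0.278 / 1.008 = 0.2758 mol; N: 1.93 / 14.01 = 0.1378 mol
Divide by the smallest (0.1378 mol N): C 2.508, H 2.002, N 1.000
Multiply by 2: C 5.02, H 4.00, N 2.00 → C5H4N2
Empirical-formula mass = 92.10 g/mol
n = 185 / 92.10 = 2.01 ≈ 2
Molecular formula = (C5H4N2)×2 = C10H8N4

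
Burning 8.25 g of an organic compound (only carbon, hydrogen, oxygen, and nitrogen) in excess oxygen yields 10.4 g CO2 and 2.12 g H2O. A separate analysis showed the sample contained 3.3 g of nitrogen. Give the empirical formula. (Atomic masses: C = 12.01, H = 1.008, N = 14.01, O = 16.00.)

C2H2N2O

mol C = 10.4 / 44.01 = 0.2363; mass C = 0.2363 × 12.01 = 2.838 g
mol H = 2 × (2.12 / 18.02) = 0.2353; mass H = 0.2353 × 1.008 = 0.2372 g
mol N = 3.3 / 14.01 = 0.2355
mass O = 8.25 − (6.375) = 1.875 g → mol O = 0.1172
Smallest is O at 0.1172 mol; normalising gives C 2.017, H 2.008, N 2.010, O 1.000
≈ 2:2:2:1 → C2H2N2O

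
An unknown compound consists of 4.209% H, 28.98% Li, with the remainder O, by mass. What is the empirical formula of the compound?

HLiO

Assume 100 g: 4.209 g H, 28.98 g Li, 66.811 g O.
n(H) = 4.209/1.008 = 4.176, n(Li) = 28.98/6.94 = 4.176, n(O) = 66.811/16.00 = 4.176
Divide by the smallest (4.176 mol H): H 1.000, Li 1.000, O 1.000
≈ 1:1:1 → HLiO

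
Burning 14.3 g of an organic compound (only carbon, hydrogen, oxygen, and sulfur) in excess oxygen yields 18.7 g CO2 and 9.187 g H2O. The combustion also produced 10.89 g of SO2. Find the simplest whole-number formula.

mol C = 18.7 / 44.01 = 0.4249; mass C = 0.4249 × 12.01 = 5.103 g
mol H = 2 × (9.187 / 18.02) = 1.020; mass H = 1.020 × 1.008 = 1.028 g
mol S = 10.89 / 64.07 = 0.1700; mass S = 5.451 g
mass O = 14.3 − (11.58) = 2.718 g → mol O = 0.1699
Smallest is O at 0.1699 mol; normalising gives C 2.501, H 6.002, O 1.000, S 1.001
×2: C 5.00, H 12.00, O 2.00, S 2.00 → C5H12O2S2

C5H12O2S2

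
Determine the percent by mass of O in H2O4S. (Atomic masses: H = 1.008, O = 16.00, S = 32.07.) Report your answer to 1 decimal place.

Molar mass = 2(1.008) + 4(16.00) + 1(32.07) = 98.086 g/mol
Mass of O per mole = 4 × 16.00 = 64.000 g
% O = 64.000 / 98.086 × 100 = 65.2%

65.2%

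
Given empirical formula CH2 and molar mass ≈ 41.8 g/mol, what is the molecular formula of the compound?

Empirical-formula mass = 14.03 g/mol
n = 41.8 / 14.03 = 2.98 ≈ 3
Molecular formula = (CH2)3 = C3H6

C3H6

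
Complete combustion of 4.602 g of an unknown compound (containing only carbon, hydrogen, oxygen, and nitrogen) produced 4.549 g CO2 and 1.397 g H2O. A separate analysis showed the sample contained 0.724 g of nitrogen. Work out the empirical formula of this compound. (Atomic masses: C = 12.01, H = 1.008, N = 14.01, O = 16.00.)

C2H3NO3

mol C = 4.549 / 44.01 = 0.1034; mass C = 0.1034 × 12.01 = 1.241 g
mol H = 2 × (1.397 / 18.02) = 0.1550; mass H = 0.1550 × 1.008 = 0.1563 g
mol N = 0.724 / 14.01 = 0.05168
mass O = 4.602 − (2.122) = 2.480 g → mol O = 0.1550
Smallest is N at 0.05168 mol; normalising gives C 2.000, H 3.000, N 1.000, O 3.000
≈ 2:3:1:3 → C2H3NO3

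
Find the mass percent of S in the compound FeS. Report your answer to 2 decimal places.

36.48%

Molar mass = 1(55.85) + 1(32.07) = 87.920 g/mol
Mass of S per mole = 1 × 32.07 = 32.070 g
% S = 32.070 / 87.920 × 100 = 36.48%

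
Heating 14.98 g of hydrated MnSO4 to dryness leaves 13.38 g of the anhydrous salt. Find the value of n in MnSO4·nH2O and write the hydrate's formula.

MnSO4·H2O

Mass of water lost = 14.98 − 13.38 = 1.6 g → 1.6 / 18.02 = 0.08879 mol H2O
Molar mass of MnSO4 = 151.01 g/mol → mol MnSO4 = 13.38 / 151.01 = 0.0886
n = 0.08879 / 0.0886 = 1.00 ≈ 1 → MnSO4·H2O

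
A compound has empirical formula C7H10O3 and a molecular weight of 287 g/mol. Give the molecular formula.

Empirical-formula mass = 142.15 g/mol
n = 287 / 142.15 = 2.02 ≈ 2
Molecular formula = (C7H10O3)2 = C14H20O6

C14H20O6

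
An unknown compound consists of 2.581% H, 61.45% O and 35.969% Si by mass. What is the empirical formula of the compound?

H2O3Si

Assume 100 g: 2.581 g H, 61.45 g O, 35.969 g Si.
Moles — H: 2.581 / 1.008 = 2.561 mol; O: 61.45 / 16.00 = 3.841 mol; Si: 35.969 / 28.09 = 1.28 mol
Divide by the smallest (1.28 mol Si): H 2.000, O 2.999, Si 1.000
≈ 2:3:1 → H2O3Si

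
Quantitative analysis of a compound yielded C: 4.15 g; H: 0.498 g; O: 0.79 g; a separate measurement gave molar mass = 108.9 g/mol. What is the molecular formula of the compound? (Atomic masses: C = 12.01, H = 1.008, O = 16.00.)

C7H10O

Moles — C: 4.15 / 12.01 = 0.3455 mol; H: 0.498 / 1.008 = 0.494 mol; O: 0.79 / 16.00 = 0.04938 mol
Ratios (÷ 0.04938): C 6.998, H 10.006, O 1.000
→ C7H10O
Empirical-formula mass = 110.15 g/mol
n = 108.9 / 110.15 = 0.99 ≈ 1
Molecular formula = empirical formula = C7H10O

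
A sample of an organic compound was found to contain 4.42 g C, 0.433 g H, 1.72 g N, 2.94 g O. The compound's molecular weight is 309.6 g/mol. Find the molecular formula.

C12H14N4O6

n(C) = 4.42/12.01 = 0.368, n(H) = 0.433/1.008 = 0.4296, n(N) = 1.72/14.01 = 0.1228, n(O) = 2.94/16.00 = 0.1837
Smallest is N at 0.1228 mol; normalising gives C 2.998, H 3.499, N 1.000, O 1.497
×2: C 6.00, H 7.00, N 2.00, O 2.99 → C6H7N2O3
Empirical-formula mass = 155.14 g/mol
n = 309.6 / 155.14 = 2.00 ≈ 2
Molecular formula = (C6H7N2O3)×2 = C12H14N4O6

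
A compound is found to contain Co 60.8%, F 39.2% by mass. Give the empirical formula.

CoF2

Assume 100 g: 60.8 g Co, 39.2 g F.
n(Co) = 60.8/58.93 = 1.032, n(F) = 39.2/19.00 = 2.063
Divide by the smallest (1.032 mol Co): Co 1.000, F 2.000
Ratio ≈ 1:2, so the empirical formula is CoF2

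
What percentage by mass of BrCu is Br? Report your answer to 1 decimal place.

Molar mass = 1(79.90) + 1(63.55) = 143.450 g/mol
Mass of Br per mole = 1 × 79.90 = 79.900 g
% Br = 79.900 / 143.450 × 100 = 55.7%

55.7%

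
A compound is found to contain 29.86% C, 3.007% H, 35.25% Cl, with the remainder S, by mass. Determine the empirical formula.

C5H6Cl2S2

Assume 100 g: 29.86 g C, 3.007 g H, 35.25 g Cl, 31.883 g S.
C: 29.86 g ÷ 12.01 g/mol = 2.486 mol
H: 3.007 g ÷ 1.008 g/mol = 2.983 mol
Cl: 35.25 g ÷ 35.45 g/mol = 0.9944 mol
S: 31.883 g ÷ 32.07 g/mol = 0.9942 mol
Divide by the smallest (0.9942 mol S): C 2.501, H 3.001, Cl 1.000, S 1.000
Scaling by 2: C 5.00, H 6.00, Cl 2.00, S 2.00 → C5H6Cl2S2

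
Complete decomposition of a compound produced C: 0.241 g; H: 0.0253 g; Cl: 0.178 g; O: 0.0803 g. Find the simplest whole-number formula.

C4H5ClO

n(C) = 0.241/12.01 = 0.02007, n(H) = 0.0253/1.008 = 0.0251, n(Cl) = 0.178/35.45 = 0.005021, n(O) = 0.0803/16.00 = 0.005019
Ratios (÷ 0.005019): C 3.998, H 5.001, Cl 1.000, O 1.000
≈ 4:5:1:1 → C4H5ClO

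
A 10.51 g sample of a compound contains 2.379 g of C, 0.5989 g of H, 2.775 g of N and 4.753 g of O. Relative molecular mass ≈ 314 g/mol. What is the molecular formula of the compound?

C6H18N6O9

Moles — C: 2.379 / 12.01 = 0.1981 mol; H: 0.5989 / 1.008 = 0.5941 mol; N: 2.775 / 14.01 = 0.1981 mol; O: 4.753 / 16.00 = 0.2971 mol
Smallest is N at 0.1981 mol; normalising gives C 1.000, H 3.000, N 1.000, O 1.500
Scaling by 2: C 2.00, H 6.00, N 2.00, O 3.00 → C2H6N2O3
Empirical-formula mass = 106.09 g/mol
n = 314 / 106.09 = 2.96 ≈ 3
Molecular formula = (C2H6N2O3)×3 = C6H18N6O9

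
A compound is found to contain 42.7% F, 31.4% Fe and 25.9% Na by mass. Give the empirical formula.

F4FeNa2

Assume 100 g: 42.7 g F, 31.4 g Fe, 25.9 g Na.
F: 42.7 g ÷ 19.00 g/mol = 2.247 mol
Fe: 31.4 g ÷ 55.85 g/mol = 0.5622 mol
Na: 25.9 g ÷ 22.99 g/mol = 1.127 mol
Smallest is Fe at 0.5622 mol; normalising gives F 3.997, Fe 1.000, Na 2.004
Ratio ≈ 4:1:2, so the empirical formula is F4FeNa2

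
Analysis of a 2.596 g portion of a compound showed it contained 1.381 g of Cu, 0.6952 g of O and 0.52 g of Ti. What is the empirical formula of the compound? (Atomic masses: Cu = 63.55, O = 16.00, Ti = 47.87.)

Cu2O4Ti

Moles — Cu: 1.381 / 63.55 = 0.02173 mol; O: 0.6952 / 16.00 = 0.04345 mol; Ti: 0.52 / 47.87 = 0.01086 mol
Smallest is Ti at 0.01086 mol; normalising gives Cu 2.000, O 4.000, Ti 1.000
≈ 2:4:1 → Cu2O4Ti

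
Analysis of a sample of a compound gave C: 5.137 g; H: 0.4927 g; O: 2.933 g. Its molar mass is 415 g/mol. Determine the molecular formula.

C21H24O9

C: 5.137 g ÷ 12.01 g/mol = 0.4277 mol
H: 0.4927 g ÷ 1.008 g/mol = 0.4888 mol
O: 2.933 g ÷ 16.00 g/mol = 0.1833 mol
Divide by the smallest (0.1833 mol O): C 2.333, H 2.666, O 1.000
×3: C 7.00, H 8.00, O 3.00 → C7H8O3
Empirical-formula mass = 140.13 g/mol
n = 415 / 140.13 = 2.96 ≈ 3
Molecular formula = (C7H8O3)×3 = C21H24O9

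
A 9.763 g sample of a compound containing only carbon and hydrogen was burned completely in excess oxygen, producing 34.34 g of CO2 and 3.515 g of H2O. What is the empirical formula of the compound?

mol C = 34.34 / 44.01 = 0.7803; mass C = 0.7803 × 12.01 = 9.371 g
mol H = 2 × (3.515 / 18.02) = 0.3901; mass H = 0.3901 × 1.008 = 0.3932 g
Smallest is H at 0.3901 mol; normalising gives C 2.000, H 1.000
→ C2H

C2H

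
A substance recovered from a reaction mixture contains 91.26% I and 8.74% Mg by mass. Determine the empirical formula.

Assume 100 g: 91.26 g I, 8.74 g Mg.
n(I) = 91.26/126.90 = 0.7191, n(Mg) = 8.74/24.31 = 0.3595
Smallest is Mg at 0.3595 mol; normalising gives I 2.000, Mg 1.000
→ I2Mg

I2Mg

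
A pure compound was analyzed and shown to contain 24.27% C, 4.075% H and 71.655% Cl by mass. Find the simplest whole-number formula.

Assume 100 g: 24.27 g C, 4.075 g H, 71.655 g Cl.
C: 24.27 g ÷ 12.01 g/mol = 2.021 mol
H: 4.075 g ÷ 1.008 g/mol = 4.043 mol
Cl: 71.655 g ÷ 35.45 g/mol = 2.021 mol
Ratios (÷ 2.021): C 1.000, H 2.001, Cl 1.000
→ CH2Cl

CH2Cl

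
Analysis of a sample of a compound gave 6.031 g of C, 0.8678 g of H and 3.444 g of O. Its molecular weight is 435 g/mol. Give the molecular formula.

C21H36O9

n(C) = 6.031/12.01 = 0.5022, n(H) = 0.8678/1.008 = 0.8609, n(O) = 3.444/16.00 = 0.2152
Ratios (÷ 0.2152): C 2.333, H 4.000, O 1.000
Multiply by 3: C 7.00, H 12.00, O 3.00 → C7H12O3
Empirical-formula mass = 144.17 g/mol
n = 435 / 144.17 = 3.02 ≈ 3
Molecular formula = (C7H12O3)×3 = C21H36O9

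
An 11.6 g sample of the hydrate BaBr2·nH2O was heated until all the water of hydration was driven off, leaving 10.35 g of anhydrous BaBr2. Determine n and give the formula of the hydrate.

BaBr2·2H2O

Mass of water lost = 11.6 − 10.35 = 1.25 g → 1.25 / 18.02 = 0.06937 mol H2O
Molar mass of BaBr2 = 297.13 g/mol → mol BaBr2 = 10.35 / 297.13 = 0.03483
n = 0.06937 / 0.03483 = 1.99 ≈ 2 → BaBr2·2H2O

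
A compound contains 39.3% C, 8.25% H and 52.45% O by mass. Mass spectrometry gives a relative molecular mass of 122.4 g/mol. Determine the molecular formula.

Assume 100 g: 39.3 g C, 8.25 g H, 52.45 g O.
n(C) = 39.3/12.01 = 3.272, n(H) = 8.25/1.008 = 8.185, n(O) = 52.45/16.00 = 3.278
Smallest is C at 3.272 mol; normalising gives C 1.000, H 2.501, O 1.002
×2: C 2.00, H 5.00, O 2.00 → C2H5O2
Empirical-formula mass = 61.06 g/mol
n = 122.4 / 61.06 = 2.00 ≈ 2
Molecular formula = (C2H5O2)×2 = C4H10O4

C4H10O4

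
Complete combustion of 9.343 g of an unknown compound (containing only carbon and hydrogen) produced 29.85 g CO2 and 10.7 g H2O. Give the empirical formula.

mol C = 29.85 / 44.01 = 0.6783; mass C = 0.6783 × 12.01 = 8.146 g
mol H = 2 × (10.7 / 18.02) = 1.188; mass H = 1.188 × 1.008 = 1.197 g
Divide by the smallest (0.6783 mol C): C 1.000, H 1.751
Multiply by 4: C 4.00, H 7.00 → C4H7

C4H7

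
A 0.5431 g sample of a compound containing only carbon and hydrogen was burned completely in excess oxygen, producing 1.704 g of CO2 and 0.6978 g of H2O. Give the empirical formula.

mol C = 1.704 / 44.01 = 0.03872; mass C = 0.03872 × 12.01 = 0.4650 g
mol H = 2 × (0.6978 / 18.02) = 0.07745; mass H = 0.07745 × 1.008 = 0.07807 g
Smallest is C at 0.03872 mol; normalising gives C 1.000, H 2.000
≈ 1:2 → CH2

CH2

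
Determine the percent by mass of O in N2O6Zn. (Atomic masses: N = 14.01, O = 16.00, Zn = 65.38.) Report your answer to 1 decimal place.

50.7%

Molar mass = 2(14.01) + 6(16.00) + 1(65.38) = 189.400 g/mol
Mass of O per mole = 6 × 16.00 = 96.000 g
% O = 96.000 / 189.400 × 100 = 50.7%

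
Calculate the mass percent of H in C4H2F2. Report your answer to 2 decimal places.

Molar mass = 4(12.01) + 2(1.008) + 2(19.00) = 88.056 g/mol
Mass of H per mole = 2 × 1.008 = 2.016 g
% H = 2.016 / 88.056 × 100 = 2.29%

2.29%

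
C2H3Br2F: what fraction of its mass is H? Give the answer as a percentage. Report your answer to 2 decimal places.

Molar mass = 2(12.01) + 3(1.008) + 2(79.90) + 1(19.00) = 205.844 g/mol
Mass of H per mole = 3 × 1.008 = 3.024 g
% H = 3.024 / 205.844 × 100 = 1.47%

1.47%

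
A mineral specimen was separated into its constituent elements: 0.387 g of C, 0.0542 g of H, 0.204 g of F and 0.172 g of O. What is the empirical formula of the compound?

C3H5FO

Moles — C: 0.387 / 12.01 = 0.03222 mol; H: 0.0542 / 1.008 = 0.05377 mol; F: 0.204 / 19.00 = 0.01074 mol; O: 0.172 / 16.00 = 0.01075 mol
Divide by the smallest (0.01074 mol F): C 3.001, H 5.008, F 1.000, O 1.001
≈ 3:5:1:1 → C3H5FO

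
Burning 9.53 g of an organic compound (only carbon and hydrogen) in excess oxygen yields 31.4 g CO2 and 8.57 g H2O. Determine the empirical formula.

C3H4

mol C = 31.4 / 44.01 = 0.7135; mass C = 0.7135 × 12.01 = 8.569 g
mol H = 2 × (8.57 / 18.02) = 0.9512; mass H = 0.9512 × 1.008 = 0.9588 g
Ratios (÷ 0.7135): C 1.000, H 1.333
Scaling by 3: C 3.00, H 4.00 → C3H4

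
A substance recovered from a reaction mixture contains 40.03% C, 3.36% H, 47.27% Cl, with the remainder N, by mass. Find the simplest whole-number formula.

Assume 100 g: 40.03 g C, 3.36 g H, 47.27 g Cl, 9.34 g N.
Moles — C: 40.03 / 12.01 = 3.333 mol; H: 3.36 / 1.008 = 3.333 mol; Cl: 47.27 / 35.45 = 1.333 mol; N: 9.34 / 14.01 = 0.6667 mol
Smallest is N at 0.6667 mol; normalising gives C 5.000, H 5.000, Cl 2.000, N 1.000
Ratio ≈ 5:5:2:1, so the empirical formula is C5H5Cl2N

C5H5Cl2N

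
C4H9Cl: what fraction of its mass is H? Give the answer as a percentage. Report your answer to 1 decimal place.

Molar mass = 4(12.01) + 9(1.008) + 1(35.45) = 92.562 g/mol
Mass of H per mole = 9 × 1.008 = 9.072 g
% H = 9.072 / 92.562 × 100 = 9.8%

9.8%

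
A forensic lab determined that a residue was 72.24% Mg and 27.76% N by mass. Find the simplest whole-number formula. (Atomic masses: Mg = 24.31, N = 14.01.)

Assume 100 g: 72.24 g Mg, 27.76 g N.
n(Mg) = 72.24/24.31 = 2.972, n(N) = 27.76/14.01 = 1.981
Smallest is N at 1.981 mol; normalising gives Mg 1.500, N 1.000
Multiply by 2: Mg 3.00, N 2.00 → Mg3N2

Mg3N2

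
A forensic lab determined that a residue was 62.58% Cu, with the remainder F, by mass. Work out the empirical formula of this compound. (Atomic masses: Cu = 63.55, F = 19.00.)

CuF2

Assume 100 g: 62.58 g Cu, 37.42 g F.
n(Cu) = 62.58/63.55 = 0.9847, n(F) = 37.42/19.00 = 1.969
Ratios (÷ 0.9847): Cu 1.000, F 2.000
≈ 1:2 → CuF2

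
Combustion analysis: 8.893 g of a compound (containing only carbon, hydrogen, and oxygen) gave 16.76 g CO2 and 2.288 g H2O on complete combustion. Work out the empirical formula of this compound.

mol C = 16.76 / 44.01 = 0.3808; mass C = 0.3808 × 12.01 = 4.574 g
mol H = 2 × (2.288 / 18.02) = 0.2539; mass H = 0.2539 × 1.008 = 0.2560 g
mass O = 8.893 − (4.830) = 4.063 g → mol O = 0.2540
Smallest is H at 0.2539 mol; normalising gives C 1.500, H 1.000, O 1.000
Scaling by 2: C 3.00, H 2.00, O 2.00 → C3H2O2

C3H2O2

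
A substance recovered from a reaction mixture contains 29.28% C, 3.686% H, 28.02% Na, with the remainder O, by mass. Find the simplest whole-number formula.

Assume 100 g: 29.28 g C, 3.686 g H, 28.02 g Na, 39.014 g O.
Moles — C: 29.28 / 12.01 = 2.438 mol; H: 3.686 / 1.008 = 3.657 mol; Na: 28.02 / 22.99 = 1.219 mol; O: 39.014 / 16.00 = 2.438 mol
Smallest is Na at 1.219 mol; normalising gives C 2.000, H 3.000, Na 1.000, O 2.001
≈ 2:3:1:2 → C2H3NaO2

C2H3NaO2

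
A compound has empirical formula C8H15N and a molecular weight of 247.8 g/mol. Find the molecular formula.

C16H30N2

Empirical-formula mass = 125.21 g/mol
n = 247.8 / 125.21 = 1.98 ≈ 2
Molecular formula = (C8H15N)2 = C16H30N2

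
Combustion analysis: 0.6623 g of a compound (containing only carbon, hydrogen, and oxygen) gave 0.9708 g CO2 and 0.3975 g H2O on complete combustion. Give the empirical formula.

mol C = 0.9708 / 44.01 = 0.02206; mass C = 0.02206 × 12.01 = 0.2649 g
mol H = 2 × (0.3975 / 18.02) = 0.04412; mass H = 0.04412 × 1.008 = 0.04447 g
mass O = 0.6623 − (0.3094) = 0.3529 g → mol O = 0.02206
Ratios (÷ 0.02206): C 1.000, H 2.000, O 1.000
→ CH2O

CH2O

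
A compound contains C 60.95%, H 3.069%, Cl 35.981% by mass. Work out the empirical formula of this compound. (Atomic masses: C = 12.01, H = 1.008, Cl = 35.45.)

C5H3Cl

Assume 100 g: 60.95 g C, 3.069 g H, 35.981 g Cl.
n(C) = 60.95/12.01 = 5.075, n(H) = 3.069/1.008 = 3.045, n(Cl) = 35.981/35.45 = 1.015
Ratios (÷ 1.015): C 5.000, H 3.000, Cl 1.000
≈ 5:3:1 → C5H3Cl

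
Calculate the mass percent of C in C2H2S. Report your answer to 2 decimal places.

41.34%

Molar mass = 2(12.01) + 2(1.008) + 1(32.07) = 58.106 g/mol
Mass of C per mole = 2 × 12.01 = 24.020 g
% C = 24.020 / 58.106 × 100 = 41.34%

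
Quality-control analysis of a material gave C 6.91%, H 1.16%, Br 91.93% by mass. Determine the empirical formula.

Assume 100 g: 6.91 g C, 1.16 g H, 91.93 g Br.
Moles — C: 6.91 / 12.01 = 0.5754 mol; H: 1.16 / 1.008 = 1.151 mol; Br: 91.93 / 79.90 = 1.151 mol
Ratios (÷ 0.5754): C 1.000, H 2.000, Br 2.000
≈ 1:2:2 → CH2Br2

CH2Br2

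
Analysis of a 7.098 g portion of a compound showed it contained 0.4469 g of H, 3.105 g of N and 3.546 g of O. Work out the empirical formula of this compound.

H2NO

Moles — H: 0.4469 / 1.008 = 0.4434 mol; N: 3.105 / 14.01 = 0.2216 mol; O: 3.546 / 16.00 = 0.2216 mol
Smallest is O at 0.2216 mol; normalising gives H 2.000, N 1.000, O 1.000
Ratio ≈ 2:1:1, so the empirical formula is H2NO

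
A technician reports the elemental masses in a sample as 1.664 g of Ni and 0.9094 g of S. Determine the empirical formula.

Ni: 1.664 g ÷ 58.69 g/mol = 0.02835 mol
S: 0.9094 g ÷ 32.07 g/mol = 0.02836 mol
Smallest is Ni at 0.02835 mol; normalising gives Ni 1.000, S 1.000
≈ 1:1 → NiS

NiS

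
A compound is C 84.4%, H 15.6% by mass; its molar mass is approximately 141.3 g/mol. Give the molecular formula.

Assume 100 g: 84.4 g C, 15.6 g H.
Moles — C: 84.4 / 12.01 = 7.027 mol; H: 15.6 / 1.008 = 15.48 mol
Smallest is C at 7.027 mol; normalising gives C 1.000, H 2.202
×5: C 5.00, H 11.01 → C5H11
Empirical-formula mass = 71.14 g/mol
n = 141.3 / 71.14 = 1.99 ≈ 2
Molecular formula = (C5H11)×2 = C10H22

C10H22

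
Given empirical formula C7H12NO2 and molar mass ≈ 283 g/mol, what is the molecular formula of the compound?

Empirical-formula mass = 142.18 g/mol
n = 283 / 142.18 = 1.99 ≈ 2
Molecular formula = (C7H12NO2)2 = C14H24N2O4

C14H24N2O4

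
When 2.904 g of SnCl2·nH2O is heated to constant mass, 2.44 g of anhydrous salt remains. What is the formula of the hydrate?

SnCl2·2H2O

Mass of water lost = 2.904 − 2.44 = 0.464 g → 0.464 / 18.02 = 0.02575 mol H2O
Molar mass of SnCl2 = 189.61 g/mol → mol SnCl2 = 2.44 / 189.61 = 0.01287
n = 0.02575 / 0.01287 = 2.00 ≈ 2 → SnCl2·2H2O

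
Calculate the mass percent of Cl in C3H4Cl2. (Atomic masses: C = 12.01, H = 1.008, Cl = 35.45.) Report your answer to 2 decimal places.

Molar mass = 3(12.01) + 4(1.008) + 2(35.45) = 110.962 g/mol
Mass of Cl per mole = 2 × 35.45 = 70.900 g
% Cl = 70.900 / 110.962 × 100 = 63.90%

63.90%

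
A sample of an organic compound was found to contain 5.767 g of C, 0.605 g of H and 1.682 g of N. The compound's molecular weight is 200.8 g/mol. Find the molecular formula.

Moles — C: 5.767 / 12.01 = 0.4802 mol; H: 0.605 / 1.008 = 0.6002 mol; N: 1.682 / 14.01 = 0.1201 mol
Divide by the smallest (0.1201 mol N): C 4.000, H 4.999, N 1.000
≈ 4:5:1 → C4H5N
Empirical-formula mass = 67.09 g/mol
n = 200.8 / 67.09 = 2.99 ≈ 3
Molecular formula = (C4H5N)×3 = C12H15N3

C12H15N3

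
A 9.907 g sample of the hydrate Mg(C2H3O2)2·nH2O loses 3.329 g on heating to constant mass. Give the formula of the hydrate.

Mass of anhydrous Mg(C2H3O2)2 = 9.907 − 3.329 = 6.578 g
mol H2O = 3.329 / 18.02 = 0.1847
Molar mass of Mg(C2H3O2)2 = 142.40 g/mol → mol Mg(C2H3O2)2 = 6.578 / 142.40 = 0.04619
n = 0.1847 / 0.04619 = 4.00 ≈ 4 → Mg(C2H3O2)2·4H2O

Mg(C2H3O2)2·4H2O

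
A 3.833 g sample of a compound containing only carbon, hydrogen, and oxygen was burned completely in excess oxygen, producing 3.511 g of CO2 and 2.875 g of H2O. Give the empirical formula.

mol C = 3.511 / 44.01 = 0.07978; mass C = 0.07978 × 12.01 = 0.9581 g
mol H = 2 × (2.875 / 18.02) = 0.3191; mass H = 0.3191 × 1.008 = 0.3216 g
mass O = 3.833 − (1.280) = 2.553 g → mol O = 0.1596
Smallest is C at 0.07978 mol; normalising gives C 1.000, H 4.000, O 2.000
Ratio ≈ 1:4:2, so the empirical formula is CH4O2

CH4O2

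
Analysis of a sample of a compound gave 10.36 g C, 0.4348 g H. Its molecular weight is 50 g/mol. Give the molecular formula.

C4H2

C: 10.36 g ÷ 12.01 g/mol = 0.8626 mol
H: 0.4348 g ÷ 1.008 g/mol = 0.4313 mol
Ratios (÷ 0.4313): C 2.000, H 1.000
→ C2H
Empirical-formula mass = 25.03 g/mol
n = 50 / 25.03 = 2.00 ≈ 2
Molecular formula = (C2H)×2 = C4H2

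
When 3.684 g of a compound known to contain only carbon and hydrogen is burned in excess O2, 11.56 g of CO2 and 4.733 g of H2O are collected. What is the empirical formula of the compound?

CH2

mol C = 11.56 / 44.01 = 0.2627; mass C = 0.2627 × 12.01 = 3.155 g
mol H = 2 × (4.733 / 18.02) = 0.5253; mass H = 0.5253 × 1.008 = 0.5295 g
Ratios (÷ 0.2627): C 1.000, H 2.000
→ CH2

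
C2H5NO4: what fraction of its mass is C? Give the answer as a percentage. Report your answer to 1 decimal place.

Molar mass = 2(12.01) + 5(1.008) + 1(14.01) + 4(16.00) = 107.070 g/mol
Mass of C per mole = 2 × 12.01 = 24.020 g
% C = 24.020 / 107.070 × 100 = 22.4%

22.4%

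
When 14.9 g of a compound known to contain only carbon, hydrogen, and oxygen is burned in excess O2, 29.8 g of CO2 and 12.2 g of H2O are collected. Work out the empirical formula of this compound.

C2H4O

mol C = 29.8 / 44.01 = 0.6771; mass C = 0.6771 × 12.01 = 8.132 g
mol H = 2 × (12.2 / 18.02) = 1.354; mass H = 1.354 × 1.008 = 1.365 g
mass O = 14.9 − (9.497) = 5.403 g → mol O = 0.3377
Divide by the smallest (0.3377 mol O): C 2.005, H 4.010, O 1.000
≈ 2:4:1 → C2H4O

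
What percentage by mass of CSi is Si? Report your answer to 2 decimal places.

Molar mass = 1(12.01) + 1(28.09) = 40.100 g/mol
Mass of Si per mole = 1 × 28.09 = 28.090 g
% Si = 28.090 / 40.100 × 100 = 70.05%

70.05%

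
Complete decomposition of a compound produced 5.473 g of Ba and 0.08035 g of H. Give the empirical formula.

BaH2

n(Ba) = 5.473/137.33 = 0.03985, n(H) = 0.08035/1.008 = 0.07971
Ratios (÷ 0.03985): Ba 1.000, H 2.000
≈ 1:2 → BaH2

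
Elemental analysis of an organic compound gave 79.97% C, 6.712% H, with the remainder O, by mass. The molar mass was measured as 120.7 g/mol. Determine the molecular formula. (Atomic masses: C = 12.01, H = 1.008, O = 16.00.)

C8H8O

Assume 100 g: 79.97 g C, 6.712 g H, 13.318 g O.
C: 79.97 g ÷ 12.01 g/mol = 6.659 mol
H: 6.712 g ÷ 1.008 g/mol = 6.659 mol
O: 13.318 g ÷ 16.00 g/mol = 0.8324 mol
Smallest is O at 0.8324 mol; normalising gives C 8.000, H 8.000, O 1.000
→ C8H8O
Empirical-formula mass = 120.14 g/mol
n = 120.7 / 120.14 = 1.00 ≈ 1
Molecular formula = empirical formula = C8H8O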